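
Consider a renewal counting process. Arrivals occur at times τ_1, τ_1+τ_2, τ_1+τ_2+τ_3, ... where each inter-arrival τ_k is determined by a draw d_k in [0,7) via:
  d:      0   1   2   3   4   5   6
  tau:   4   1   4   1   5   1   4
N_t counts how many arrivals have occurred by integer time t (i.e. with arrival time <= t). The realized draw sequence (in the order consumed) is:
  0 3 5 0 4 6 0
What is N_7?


draw d_1=0: τ_1=4, arrival time A_1=4
draw d_2=3: τ_2=1, arrival time A_2=5
draw d_3=5: τ_3=1, arrival time A_3=6
draw d_4=0: τ_4=4, arrival time A_4=10
draw d_5=4: τ_5=5, arrival time A_5=15
draw d_6=6: τ_6=4, arrival time A_6=19
draw d_7=0: τ_7=4, arrival time A_7=23
N_t over t=0..7: 0:0 1:0 2:0 3:0 4:1 5:2 6:3 7:3

3


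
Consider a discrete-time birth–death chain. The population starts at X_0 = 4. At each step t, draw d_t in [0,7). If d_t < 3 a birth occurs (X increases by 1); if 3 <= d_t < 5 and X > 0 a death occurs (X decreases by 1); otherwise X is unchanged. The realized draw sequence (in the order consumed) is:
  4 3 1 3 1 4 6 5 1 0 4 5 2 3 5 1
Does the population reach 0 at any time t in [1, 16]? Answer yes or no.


t=0: X=4, d=4 → death, X_1=3
t=1: X=3, d=3 → death, X_2=2
t=2: X=2, d=1 → birth, X_3=3
t=3: X=3, d=3 → death, X_4=2
t=4: X=2, d=1 → birth, X_5=3
t=5: X=3, d=4 → death, X_6=2
t=6: X=2, d=6 → hold, X_7=2
t=7: X=2, d=5 → hold, X_8=2
t=8: X=2, d=1 → birth, X_9=3
t=9: X=3, d=0 → birth, X_10=4
t=10: X=4, d=4 → death, X_11=3
t=11: X=3, d=5 → hold, X_12=3
t=12: X=3, d=2 → birth, X_13=4
t=13: X=4, d=3 → death, X_14=3
t=14: X=3, d=5 → hold, X_15=3
t=15: X=3, d=1 → birth, X_16=4

no


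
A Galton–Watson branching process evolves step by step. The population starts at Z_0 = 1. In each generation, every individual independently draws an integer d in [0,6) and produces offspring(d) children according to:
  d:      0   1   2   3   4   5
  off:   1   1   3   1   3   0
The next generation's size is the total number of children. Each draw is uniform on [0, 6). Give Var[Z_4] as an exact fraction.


Outcome values over d=0..5: [1, 1, 3, 1, 3, 0]
Σy = 9, Σy² = 21, M = 6
μ = 9/6 = 3/2,  σ² = 21/6 − (3/2)² = 5/4
V_0 = 0, E_0 = 1
V_1 = 5/4·E_0 + (3/2)²·V_0 = 5/4;  E_1 = 3/2
V_2 = 5/4·E_1 + (3/2)²·V_1 = 75/16;  E_2 = 9/4
V_3 = 5/4·E_2 + (3/2)²·V_2 = 855/64;  E_3 = 27/8
V_4 = 5/4·E_3 + (3/2)²·V_3 = 8775/256;  E_4 = 81/16

8775/256


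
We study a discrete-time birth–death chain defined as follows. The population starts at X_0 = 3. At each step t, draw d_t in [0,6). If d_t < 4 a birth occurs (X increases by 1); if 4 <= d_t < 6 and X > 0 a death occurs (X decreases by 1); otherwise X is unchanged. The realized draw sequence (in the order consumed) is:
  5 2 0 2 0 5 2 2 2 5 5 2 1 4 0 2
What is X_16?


t=0: X=3, d=5 → death, X_1=2
t=1: X=2, d=2 → birth, X_2=3
t=2: X=3, d=0 → birth, X_3=4
t=3: X=4, d=2 → birth, X_4=5
t=4: X=5, d=0 → birth, X_5=6
t=5: X=6, d=5 → death, X_6=5
t=6: X=5, d=2 → birth, X_7=6
t=7: X=6, d=2 → birth, X_8=7
t=8: X=7, d=2 → birth, X_9=8
t=9: X=8, d=5 → death, X_10=7
t=10: X=7, d=5 → death, X_11=6
t=11: X=6, d=2 → birth, X_12=7
t=12: X=7, d=1 → birth, X_13=8
t=13: X=8, d=4 → death, X_14=7
t=14: X=7, d=0 → birth, X_15=8
t=15: X=8, d=2 → birth, X_16=9

9


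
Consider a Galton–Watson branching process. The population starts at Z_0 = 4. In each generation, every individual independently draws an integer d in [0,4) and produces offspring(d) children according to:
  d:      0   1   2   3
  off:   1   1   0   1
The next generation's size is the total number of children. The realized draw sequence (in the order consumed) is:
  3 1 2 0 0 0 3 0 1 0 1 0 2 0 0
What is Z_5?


gen 0: Z_0=4, draws=[3, 1, 2, 0], offspring=[1, 1, 0, 1], Z_1=3
gen 1: Z_1=3, draws=[0, 0, 3], offspring=[1, 1, 1], Z_2=3
gen 2: Z_2=3, draws=[0, 1, 0], offspring=[1, 1, 1], Z_3=3
gen 3: Z_3=3, draws=[1, 0, 2], offspring=[1, 1, 0], Z_4=2
gen 4: Z_4=2, draws=[0, 0], offspring=[1, 1], Z_5=2

2


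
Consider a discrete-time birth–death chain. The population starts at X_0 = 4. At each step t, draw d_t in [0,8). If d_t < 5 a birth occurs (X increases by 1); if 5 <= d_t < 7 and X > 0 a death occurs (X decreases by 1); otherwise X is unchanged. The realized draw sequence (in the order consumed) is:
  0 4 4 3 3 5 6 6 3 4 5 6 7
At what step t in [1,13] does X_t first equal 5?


1

t=0: X=4, d=0 → birth, X_1=5
t=1: X=5, d=4 → birth, X_2=6
t=2: X=6, d=4 → birth, X_3=7
t=3: X=7, d=3 → birth, X_4=8
t=4: X=8, d=3 → birth, X_5=9
t=5: X=9, d=5 → death, X_6=8
t=6: X=8, d=6 → death, X_7=7
t=7: X=7, d=6 → death, X_8=6
t=8: X=6, d=3 → birth, X_9=7
t=9: X=7, d=4 → birth, X_10=8
t=10: X=8, d=5 → death, X_11=7
t=11: X=7, d=6 → death, X_12=6
t=12: X=6, d=7 → hold, X_13=6


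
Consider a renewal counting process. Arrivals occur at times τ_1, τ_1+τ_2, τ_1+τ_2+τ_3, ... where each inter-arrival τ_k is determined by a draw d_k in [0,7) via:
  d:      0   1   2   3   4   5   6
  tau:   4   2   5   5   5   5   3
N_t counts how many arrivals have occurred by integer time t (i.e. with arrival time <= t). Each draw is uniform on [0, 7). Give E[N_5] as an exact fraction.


52/49

Inter-arrival values over d=0..6: [4, 2, 5, 5, 5, 5, 3]
Each d has probability 1/7, so the pmf of τ is: f(2) = 1/7, f(3) = 1/7, f(4) = 1/7, f(5) = 4/7
Renewal equation for m(n) = E[N_n]: condition on τ_1 = k (if k <= n, one arrival plus a fresh copy on the remaining n−k steps): m(n) = F(n) + Σ_{k<=n} f(k)·m(n−k), where F(n) = P(τ <= n) and m(0) = 0
m(1) = F(1) = 0
m(2) = F(2) = 1/7
m(3) = F(3) = 2/7
m(4) = F(4) + f(2)·m(2) = 3/7 + 1/7·1/7 = 22/49
m(5) = F(5) + f(2)·m(3) + f(3)·m(2) = 1 + 1/7·2/7 + 1/7·1/7 = 52/49
E[N_5] = m(5) = 52/49


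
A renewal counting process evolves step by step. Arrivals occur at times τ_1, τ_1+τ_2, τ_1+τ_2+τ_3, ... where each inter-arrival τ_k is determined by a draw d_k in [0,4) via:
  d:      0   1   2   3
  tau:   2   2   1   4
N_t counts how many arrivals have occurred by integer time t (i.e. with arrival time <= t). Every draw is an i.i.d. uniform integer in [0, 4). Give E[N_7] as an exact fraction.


47781/16384

Inter-arrival values over d=0..3: [2, 2, 1, 4]
Each d has probability 1/4, so the pmf of τ is: f(1) = 1/4, f(2) = 1/2, f(4) = 1/4
Renewal equation for m(n) = E[N_n]: condition on τ_1 = k (if k <= n, one arrival plus a fresh copy on the remaining n−k steps): m(n) = F(n) + Σ_{k<=n} f(k)·m(n−k), where F(n) = P(τ <= n) and m(0) = 0
m(1) = F(1) = 1/4
m(2) = F(2) + f(1)·m(1) = 3/4 + 1/4·1/4 = 13/16
m(3) = F(3) + f(1)·m(2) + f(2)·m(1) = 3/4 + 1/4·13/16 + 1/2·1/4 = 69/64
m(4) = F(4) + f(1)·m(3) + f(2)·m(2) = 1 + 1/4·69/64 + 1/2·13/16 = 429/256
m(5) = F(5) + f(1)·m(4) + f(2)·m(3) + f(4)·m(1) = 1 + 1/4·429/256 + 1/2·69/64 + 1/4·1/4 = 2069/1024
m(6) = F(6) + f(1)·m(5) + f(2)·m(4) + f(4)·m(2) = 1 + 1/4·2069/1024 + 1/2·429/256 + 1/4·13/16 = 10429/4096
m(7) = F(7) + f(1)·m(6) + f(2)·m(5) + f(4)·m(3) = 1 + 1/4·10429/4096 + 1/2·2069/1024 + 1/4·69/64 = 47781/16384
E[N_7] = m(7) = 47781/16384


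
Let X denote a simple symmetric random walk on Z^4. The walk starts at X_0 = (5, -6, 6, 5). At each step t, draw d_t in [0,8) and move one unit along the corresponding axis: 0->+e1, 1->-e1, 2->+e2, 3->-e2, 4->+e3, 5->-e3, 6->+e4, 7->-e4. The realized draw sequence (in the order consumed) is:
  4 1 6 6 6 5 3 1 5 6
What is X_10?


t=0: X=(5, -6, 6, 5), d=4 → +e3, X_1=(5, -6, 7, 5)
t=1: X=(5, -6, 7, 5), d=1 → -e1, X_2=(4, -6, 7, 5)
t=2: X=(4, -6, 7, 5), d=6 → +e4, X_3=(4, -6, 7, 6)
t=3: X=(4, -6, 7, 6), d=6 → +e4, X_4=(4, -6, 7, 7)
t=4: X=(4, -6, 7, 7), d=6 → +e4, X_5=(4, -6, 7, 8)
t=5: X=(4, -6, 7, 8), d=5 → -e3, X_6=(4, -6, 6, 8)
t=6: X=(4, -6, 6, 8), d=3 → -e2, X_7=(4, -7, 6, 8)
t=7: X=(4, -7, 6, 8), d=1 → -e1, X_8=(3, -7, 6, 8)
t=8: X=(3, -7, 6, 8), d=5 → -e3, X_9=(3, -7, 5, 8)
t=9: X=(3, -7, 5, 8), d=6 → +e4, X_10=(3, -7, 5, 9)

(3, -7, 5, 9)


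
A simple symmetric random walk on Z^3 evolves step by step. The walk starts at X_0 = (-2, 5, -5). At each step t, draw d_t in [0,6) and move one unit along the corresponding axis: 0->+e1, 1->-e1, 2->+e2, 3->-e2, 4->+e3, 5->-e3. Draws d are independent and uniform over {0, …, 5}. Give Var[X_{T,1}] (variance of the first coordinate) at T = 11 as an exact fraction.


11/3

Outcome values over d=0..5: [1, -1, 0, 0, 0, 0]
Σy = 0, Σy² = 2, M = 6
μ = 0/6 = 0,  σ² = 2/6 − (0)² = 1/3
Independent increments: Var[X_11] = 11·σ² = 11·(1/3) = 11/3


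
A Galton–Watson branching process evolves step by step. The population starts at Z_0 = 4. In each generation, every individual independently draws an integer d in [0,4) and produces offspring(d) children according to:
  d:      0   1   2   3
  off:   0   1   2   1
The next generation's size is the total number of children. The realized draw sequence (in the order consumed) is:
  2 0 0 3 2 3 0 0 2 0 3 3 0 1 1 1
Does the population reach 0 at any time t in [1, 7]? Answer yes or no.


gen 0: Z_0=4, draws=[2, 0, 0, 3], offspring=[2, 0, 0, 1], Z_1=3
gen 1: Z_1=3, draws=[2, 3, 0], offspring=[2, 1, 0], Z_2=3
gen 2: Z_2=3, draws=[0, 2, 0], offspring=[0, 2, 0], Z_3=2
gen 3: Z_3=2, draws=[3, 3], offspring=[1, 1], Z_4=2
gen 4: Z_4=2, draws=[0, 1], offspring=[0, 1], Z_5=1
gen 5: Z_5=1, draws=[1], offspring=[1], Z_6=1
gen 6: Z_6=1, draws=[1], offspring=[1], Z_7=1

no


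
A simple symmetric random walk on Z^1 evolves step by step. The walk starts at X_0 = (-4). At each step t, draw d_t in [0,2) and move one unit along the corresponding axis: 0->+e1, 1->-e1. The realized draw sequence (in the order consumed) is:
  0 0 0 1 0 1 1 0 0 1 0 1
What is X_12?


(-2)

t=0: X=(-4), d=0 → +e1, X_1=(-3)
t=1: X=(-3), d=0 → +e1, X_2=(-2)
t=2: X=(-2), d=0 → +e1, X_3=(-1)
t=3: X=(-1), d=1 → -e1, X_4=(-2)
t=4: X=(-2), d=0 → +e1, X_5=(-1)
t=5: X=(-1), d=1 → -e1, X_6=(-2)
t=6: X=(-2), d=1 → -e1, X_7=(-3)
t=7: X=(-3), d=0 → +e1, X_8=(-2)
t=8: X=(-2), d=0 → +e1, X_9=(-1)
t=9: X=(-1), d=1 → -e1, X_10=(-2)
t=10: X=(-2), d=0 → +e1, X_11=(-1)
t=11: X=(-1), d=1 → -e1, X_12=(-2)


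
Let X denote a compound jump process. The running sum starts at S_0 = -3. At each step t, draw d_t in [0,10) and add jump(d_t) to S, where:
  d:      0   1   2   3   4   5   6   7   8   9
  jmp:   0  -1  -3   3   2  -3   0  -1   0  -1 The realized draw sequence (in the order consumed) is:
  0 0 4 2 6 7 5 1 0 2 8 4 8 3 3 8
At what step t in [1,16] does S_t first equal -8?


t=0: S=-3, d=0, jump=0, S_1=-3
t=1: S=-3, d=0, jump=0, S_2=-3
t=2: S=-3, d=4, jump=2, S_3=-1
t=3: S=-1, d=2, jump=-3, S_4=-4
t=4: S=-4, d=6, jump=0, S_5=-4
t=5: S=-4, d=7, jump=-1, S_6=-5
t=6: S=-5, d=5, jump=-3, S_7=-8
t=7: S=-8, d=1, jump=-1, S_8=-9
t=8: S=-9, d=0, jump=0, S_9=-9
t=9: S=-9, d=2, jump=-3, S_10=-12
t=10: S=-12, d=8, jump=0, S_11=-12
t=11: S=-12, d=4, jump=2, S_12=-10
t=12: S=-10, d=8, jump=0, S_13=-10
t=13: S=-10, d=3, jump=3, S_14=-7
t=14: S=-7, d=3, jump=3, S_15=-4
t=15: S=-4, d=8, jump=0, S_16=-4

7


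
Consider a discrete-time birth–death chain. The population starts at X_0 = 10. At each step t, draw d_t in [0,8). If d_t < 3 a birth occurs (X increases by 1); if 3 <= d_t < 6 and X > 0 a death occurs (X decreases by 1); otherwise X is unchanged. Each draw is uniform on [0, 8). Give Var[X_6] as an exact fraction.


9/2

X can drop by at most 1 per step and X_0 = 10 > T = 6, so X_t >= 10 − t >= 4 > 0 for every t <= 6: the floor at 0 (the 'and X > 0' condition) never binds. Hence X_6 = X_0 + Σ_{t<6} Y_t with i.i.d. increments Y_t = y(d_t) ∈ {+1, −1, 0}.
Outcome values over d=0..7: [1, 1, 1, -1, -1, -1, 0, 0]
Σy = 0, Σy² = 6, M = 8
μ = 0/8 = 0,  σ² = 6/8 − (0)² = 3/4
Independent increments: Var[X_6] = 6·σ² = 6·(3/4) = 9/2


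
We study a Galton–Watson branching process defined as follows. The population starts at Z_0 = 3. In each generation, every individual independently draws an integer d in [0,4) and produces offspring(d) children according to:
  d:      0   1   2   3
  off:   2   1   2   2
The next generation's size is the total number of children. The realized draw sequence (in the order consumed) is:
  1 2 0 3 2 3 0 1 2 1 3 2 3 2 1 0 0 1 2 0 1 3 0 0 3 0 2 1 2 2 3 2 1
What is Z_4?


28

gen 0: Z_0=3, draws=[1, 2, 0], offspring=[1, 2, 2], Z_1=5
gen 1: Z_1=5, draws=[3, 2, 3, 0, 1], offspring=[2, 2, 2, 2, 1], Z_2=9
gen 2: Z_2=9, draws=[2, 1, 3, 2, 3, 2, 1, 0, 0], offspring=[2, 1, 2, 2, 2, 2, 1, 2, 2], Z_3=16
gen 3: Z_3=16, draws=[1, 2, 0, 1, 3, 0, 0, 3, 0, 2, 1, 2, 2, 3, 2, 1], offspring=[1, 2, 2, 1, 2, 2, 2, 2, 2, 2, 1, 2, 2, 2, 2, 1], Z_4=28


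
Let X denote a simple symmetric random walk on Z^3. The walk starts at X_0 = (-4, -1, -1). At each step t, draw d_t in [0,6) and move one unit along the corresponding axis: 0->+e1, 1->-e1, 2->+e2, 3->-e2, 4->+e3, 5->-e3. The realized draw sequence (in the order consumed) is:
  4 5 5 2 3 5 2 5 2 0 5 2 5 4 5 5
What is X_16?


(-3, 2, -7)

t=0: X=(-4, -1, -1), d=4 → +e3, X_1=(-4, -1, 0)
t=1: X=(-4, -1, 0), d=5 → -e3, X_2=(-4, -1, -1)
t=2: X=(-4, -1, -1), d=5 → -e3, X_3=(-4, -1, -2)
t=3: X=(-4, -1, -2), d=2 → +e2, X_4=(-4, 0, -2)
t=4: X=(-4, 0, -2), d=3 → -e2, X_5=(-4, -1, -2)
t=5: X=(-4, -1, -2), d=5 → -e3, X_6=(-4, -1, -3)
t=6: X=(-4, -1, -3), d=2 → +e2, X_7=(-4, 0, -3)
t=7: X=(-4, 0, -3), d=5 → -e3, X_8=(-4, 0, -4)
t=8: X=(-4, 0, -4), d=2 → +e2, X_9=(-4, 1, -4)
t=9: X=(-4, 1, -4), d=0 → +e1, X_10=(-3, 1, -4)
t=10: X=(-3, 1, -4), d=5 → -e3, X_11=(-3, 1, -5)
t=11: X=(-3, 1, -5), d=2 → +e2, X_12=(-3, 2, -5)
t=12: X=(-3, 2, -5), d=5 → -e3, X_13=(-3, 2, -6)
t=13: X=(-3, 2, -6), d=4 → +e3, X_14=(-3, 2, -5)
t=14: X=(-3, 2, -5), d=5 → -e3, X_15=(-3, 2, -6)
t=15: X=(-3, 2, -6), d=5 → -e3, X_16=(-3, 2, -7)


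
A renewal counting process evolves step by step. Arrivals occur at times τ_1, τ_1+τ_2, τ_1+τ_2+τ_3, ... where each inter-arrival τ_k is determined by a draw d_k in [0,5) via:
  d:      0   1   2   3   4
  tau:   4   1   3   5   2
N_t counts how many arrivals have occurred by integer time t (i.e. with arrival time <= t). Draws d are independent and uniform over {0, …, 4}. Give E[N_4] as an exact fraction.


Inter-arrival values over d=0..4: [4, 1, 3, 5, 2]
Each d has probability 1/5, so the pmf of τ is: f(1) = 1/5, f(2) = 1/5, f(3) = 1/5, f(4) = 1/5, f(5) = 1/5
Renewal equation for m(n) = E[N_n]: condition on τ_1 = k (if k <= n, one arrival plus a fresh copy on the remaining n−k steps): m(n) = F(n) + Σ_{k<=n} f(k)·m(n−k), where F(n) = P(τ <= n) and m(0) = 0
m(1) = F(1) = 1/5
m(2) = F(2) + f(1)·m(1) = 2/5 + 1/5·1/5 = 11/25
m(3) = F(3) + f(1)·m(2) + f(2)·m(1) = 3/5 + 1/5·11/25 + 1/5·1/5 = 91/125
m(4) = F(4) + f(1)·m(3) + f(2)·m(2) + f(3)·m(1) = 4/5 + 1/5·91/125 + 1/5·11/25 + 1/5·1/5 = 671/625
E[N_4] = m(4) = 671/625

671/625


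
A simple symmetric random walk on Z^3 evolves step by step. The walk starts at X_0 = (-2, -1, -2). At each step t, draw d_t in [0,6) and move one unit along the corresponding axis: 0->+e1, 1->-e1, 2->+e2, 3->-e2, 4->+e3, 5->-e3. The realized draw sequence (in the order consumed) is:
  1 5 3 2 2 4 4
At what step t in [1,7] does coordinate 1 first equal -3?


1

t=0: X=(-2, -1, -2), d=1 → -e1, X_1=(-3, -1, -2)
t=1: X=(-3, -1, -2), d=5 → -e3, X_2=(-3, -1, -3)
t=2: X=(-3, -1, -3), d=3 → -e2, X_3=(-3, -2, -3)
t=3: X=(-3, -2, -3), d=2 → +e2, X_4=(-3, -1, -3)
t=4: X=(-3, -1, -3), d=2 → +e2, X_5=(-3, 0, -3)
t=5: X=(-3, 0, -3), d=4 → +e3, X_6=(-3, 0, -2)
t=6: X=(-3, 0, -2), d=4 → +e3, X_7=(-3, 0, -1)


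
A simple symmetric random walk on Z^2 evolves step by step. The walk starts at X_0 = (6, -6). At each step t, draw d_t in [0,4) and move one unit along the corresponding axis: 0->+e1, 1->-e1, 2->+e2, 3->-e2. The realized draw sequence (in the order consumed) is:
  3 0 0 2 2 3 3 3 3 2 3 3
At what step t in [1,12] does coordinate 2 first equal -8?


8

t=0: X=(6, -6), d=3 → -e2, X_1=(6, -7)
t=1: X=(6, -7), d=0 → +e1, X_2=(7, -7)
t=2: X=(7, -7), d=0 → +e1, X_3=(8, -7)
t=3: X=(8, -7), d=2 → +e2, X_4=(8, -6)
t=4: X=(8, -6), d=2 → +e2, X_5=(8, -5)
t=5: X=(8, -5), d=3 → -e2, X_6=(8, -6)
t=6: X=(8, -6), d=3 → -e2, X_7=(8, -7)
t=7: X=(8, -7), d=3 → -e2, X_8=(8, -8)
t=8: X=(8, -8), d=3 → -e2, X_9=(8, -9)
t=9: X=(8, -9), d=2 → +e2, X_10=(8, -8)
t=10: X=(8, -8), d=3 → -e2, X_11=(8, -9)
t=11: X=(8, -9), d=3 → -e2, X_12=(8, -10)


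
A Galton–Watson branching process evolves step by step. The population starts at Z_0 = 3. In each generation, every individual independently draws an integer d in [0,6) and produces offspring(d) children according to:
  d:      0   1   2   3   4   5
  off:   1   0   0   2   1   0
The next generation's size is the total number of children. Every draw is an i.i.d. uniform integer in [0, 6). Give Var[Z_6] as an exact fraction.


106400/177147

Outcome values over d=0..5: [1, 0, 0, 2, 1, 0]
Σy = 4, Σy² = 6, M = 6
μ = 4/6 = 2/3,  σ² = 6/6 − (2/3)² = 5/9
V_0 = 0, E_0 = 3
V_1 = 5/9·E_0 + (2/3)²·V_0 = 5/3;  E_1 = 2
V_2 = 5/9·E_1 + (2/3)²·V_1 = 50/27;  E_2 = 4/3
V_3 = 5/9·E_2 + (2/3)²·V_2 = 380/243;  E_3 = 8/9
V_4 = 5/9·E_3 + (2/3)²·V_3 = 2600/2187;  E_4 = 16/27
V_5 = 5/9·E_4 + (2/3)²·V_4 = 16880/19683;  E_5 = 32/81
V_6 = 5/9·E_5 + (2/3)²·V_5 = 106400/177147;  E_6 = 64/243


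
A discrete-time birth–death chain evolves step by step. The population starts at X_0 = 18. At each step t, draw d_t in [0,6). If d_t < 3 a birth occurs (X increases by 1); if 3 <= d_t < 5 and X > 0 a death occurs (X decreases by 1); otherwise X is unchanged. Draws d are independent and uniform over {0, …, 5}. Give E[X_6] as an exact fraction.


19

X can drop by at most 1 per step and X_0 = 18 > T = 6, so X_t >= 18 − t >= 12 > 0 for every t <= 6: the floor at 0 (the 'and X > 0' condition) never binds. Hence X_6 = X_0 + Σ_{t<6} Y_t with i.i.d. increments Y_t = y(d_t) ∈ {+1, −1, 0}.
Outcome values over d=0..5: [1, 1, 1, -1, -1, 0]
Σy = 1, Σy² = 5, M = 6
μ = 1/6 = 1/6,  σ² = 5/6 − (1/6)² = 29/36
E[X_6] = 18 + 6·(1/6) = 19


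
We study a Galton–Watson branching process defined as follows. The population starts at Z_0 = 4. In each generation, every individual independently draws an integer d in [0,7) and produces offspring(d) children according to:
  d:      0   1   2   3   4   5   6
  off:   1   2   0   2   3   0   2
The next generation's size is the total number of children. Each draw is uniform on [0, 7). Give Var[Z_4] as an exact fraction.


Outcome values over d=0..6: [1, 2, 0, 2, 3, 0, 2]
Σy = 10, Σy² = 22, M = 7
μ = 10/7 = 10/7,  σ² = 22/7 − (10/7)² = 54/49
V_0 = 0, E_0 = 4
V_1 = 54/49·E_0 + (10/7)²·V_0 = 216/49;  E_1 = 40/7
V_2 = 54/49·E_1 + (10/7)²·V_1 = 36720/2401;  E_2 = 400/49
V_3 = 54/49·E_2 + (10/7)²·V_2 = 4730400/117649;  E_3 = 4000/343
V_4 = 54/49·E_3 + (10/7)²·V_3 = 547128000/5764801;  E_4 = 40000/2401

547128000/5764801


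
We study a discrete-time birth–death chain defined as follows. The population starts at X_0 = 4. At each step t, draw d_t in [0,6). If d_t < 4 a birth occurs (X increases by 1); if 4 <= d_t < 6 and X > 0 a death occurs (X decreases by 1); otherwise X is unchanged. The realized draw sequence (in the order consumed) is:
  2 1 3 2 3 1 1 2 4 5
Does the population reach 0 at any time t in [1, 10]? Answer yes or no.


no

t=0: X=4, d=2 → birth, X_1=5
t=1: X=5, d=1 → birth, X_2=6
t=2: X=6, d=3 → birth, X_3=7
t=3: X=7, d=2 → birth, X_4=8
t=4: X=8, d=3 → birth, X_5=9
t=5: X=9, d=1 → birth, X_6=10
t=6: X=10, d=1 → birth, X_7=11
t=7: X=11, d=2 → birth, X_8=12
t=8: X=12, d=4 → death, X_9=11
t=9: X=11, d=5 → death, X_10=10


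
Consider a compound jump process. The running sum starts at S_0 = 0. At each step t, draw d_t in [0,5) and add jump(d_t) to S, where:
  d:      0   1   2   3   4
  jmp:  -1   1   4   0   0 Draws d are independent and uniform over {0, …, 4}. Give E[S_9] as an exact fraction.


Outcome values over d=0..4: [-1, 1, 4, 0, 0]
Σy = 4, Σy² = 18, M = 5
μ = 4/5 = 4/5,  σ² = 18/5 − (4/5)² = 74/25
E[S_9] = 0 + 9·(4/5) = 36/5

36/5


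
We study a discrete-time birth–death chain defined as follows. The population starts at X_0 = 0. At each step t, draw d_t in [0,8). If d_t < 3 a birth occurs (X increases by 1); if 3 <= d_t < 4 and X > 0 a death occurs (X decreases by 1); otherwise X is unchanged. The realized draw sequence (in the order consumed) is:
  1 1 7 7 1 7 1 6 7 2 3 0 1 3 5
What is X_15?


t=0: X=0, d=1 → birth, X_1=1
t=1: X=1, d=1 → birth, X_2=2
t=2: X=2, d=7 → hold, X_3=2
t=3: X=2, d=7 → hold, X_4=2
t=4: X=2, d=1 → birth, X_5=3
t=5: X=3, d=7 → hold, X_6=3
t=6: X=3, d=1 → birth, X_7=4
t=7: X=4, d=6 → hold, X_8=4
t=8: X=4, d=7 → hold, X_9=4
t=9: X=4, d=2 → birth, X_10=5
t=10: X=5, d=3 → death, X_11=4
t=11: X=4, d=0 → birth, X_12=5
t=12: X=5, d=1 → birth, X_13=6
t=13: X=6, d=3 → death, X_14=5
t=14: X=5, d=5 → hold, X_15=5

5


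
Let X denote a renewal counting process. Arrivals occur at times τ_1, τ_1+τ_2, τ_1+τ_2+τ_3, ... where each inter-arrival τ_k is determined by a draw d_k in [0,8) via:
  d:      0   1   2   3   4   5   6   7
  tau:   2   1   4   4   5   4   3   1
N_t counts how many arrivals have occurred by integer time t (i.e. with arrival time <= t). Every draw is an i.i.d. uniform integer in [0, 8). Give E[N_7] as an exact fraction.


33945/16384

Inter-arrival values over d=0..7: [2, 1, 4, 4, 5, 4, 3, 1]
Each d has probability 1/8, so the pmf of τ is: f(1) = 1/4, f(2) = 1/8, f(3) = 1/8, f(4) = 3/8, f(5) = 1/8
Renewal equation for m(n) = E[N_n]: condition on τ_1 = k (if k <= n, one arrival plus a fresh copy on the remaining n−k steps): m(n) = F(n) + Σ_{k<=n} f(k)·m(n−k), where F(n) = P(τ <= n) and m(0) = 0
m(1) = F(1) = 1/4
m(2) = F(2) + f(1)·m(1) = 3/8 + 1/4·1/4 = 7/16
m(3) = F(3) + f(1)·m(2) + f(2)·m(1) = 1/2 + 1/4·7/16 + 1/8·1/4 = 41/64
m(4) = F(4) + f(1)·m(3) + f(2)·m(2) + f(3)·m(1) = 7/8 + 1/4·41/64 + 1/8·7/16 + 1/8·1/4 = 287/256
m(5) = F(5) + f(1)·m(4) + f(2)·m(3) + f(3)·m(2) + f(4)·m(1) = 1 + 1/4·287/256 + 1/8·41/64 + 1/8·7/16 + 3/8·1/4 = 1545/1024
m(6) = F(6) + f(1)·m(5) + f(2)·m(4) + f(3)·m(3) + f(4)·m(2) + f(5)·m(1) = 1 + 1/4·1545/1024 + 1/8·287/256 + 1/8·41/64 + 3/8·7/16 + 1/8·1/4 = 7343/4096
m(7) = F(7) + f(1)·m(6) + f(2)·m(5) + f(3)·m(4) + f(4)·m(3) + f(5)·m(2) = 1 + 1/4·7343/4096 + 1/8·1545/1024 + 1/8·287/256 + 3/8·41/64 + 1/8·7/16 = 33945/16384
E[N_7] = m(7) = 33945/16384


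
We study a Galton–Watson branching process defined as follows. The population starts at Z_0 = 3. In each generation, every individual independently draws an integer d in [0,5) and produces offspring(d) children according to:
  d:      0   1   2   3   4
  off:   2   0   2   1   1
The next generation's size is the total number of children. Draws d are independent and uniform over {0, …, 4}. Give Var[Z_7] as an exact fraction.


395459148672/6103515625

Outcome values over d=0..4: [2, 0, 2, 1, 1]
Σy = 6, Σy² = 10, M = 5
μ = 6/5 = 6/5,  σ² = 10/5 − (6/5)² = 14/25
V_0 = 0, E_0 = 3
V_1 = 14/25·E_0 + (6/5)²·V_0 = 42/25;  E_1 = 18/5
V_2 = 14/25·E_1 + (6/5)²·V_1 = 2772/625;  E_2 = 108/25
V_3 = 14/25·E_2 + (6/5)²·V_2 = 137592/15625;  E_3 = 648/125
V_4 = 14/25·E_3 + (6/5)²·V_3 = 6087312/390625;  E_4 = 3888/625
V_5 = 14/25·E_4 + (6/5)²·V_4 = 253163232/9765625;  E_5 = 23328/3125
V_6 = 14/25·E_5 + (6/5)²·V_5 = 10134476352/244140625;  E_6 = 139968/15625
V_7 = 14/25·E_6 + (6/5)²·V_6 = 395459148672/6103515625;  E_7 = 839808/78125


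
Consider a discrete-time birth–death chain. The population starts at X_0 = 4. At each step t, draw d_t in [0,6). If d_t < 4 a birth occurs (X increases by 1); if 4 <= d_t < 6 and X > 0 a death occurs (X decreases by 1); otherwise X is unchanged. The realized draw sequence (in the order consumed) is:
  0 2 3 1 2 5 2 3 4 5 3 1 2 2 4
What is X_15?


11

t=0: X=4, d=0 → birth, X_1=5
t=1: X=5, d=2 → birth, X_2=6
t=2: X=6, d=3 → birth, X_3=7
t=3: X=7, d=1 → birth, X_4=8
t=4: X=8, d=2 → birth, X_5=9
t=5: X=9, d=5 → death, X_6=8
t=6: X=8, d=2 → birth, X_7=9
t=7: X=9, d=3 → birth, X_8=10
t=8: X=10, d=4 → death, X_9=9
t=9: X=9, d=5 → death, X_10=8
t=10: X=8, d=3 → birth, X_11=9
t=11: X=9, d=1 → birth, X_12=10
t=12: X=10, d=2 → birth, X_13=11
t=13: X=11, d=2 → birth, X_14=12
t=14: X=12, d=4 → death, X_15=11


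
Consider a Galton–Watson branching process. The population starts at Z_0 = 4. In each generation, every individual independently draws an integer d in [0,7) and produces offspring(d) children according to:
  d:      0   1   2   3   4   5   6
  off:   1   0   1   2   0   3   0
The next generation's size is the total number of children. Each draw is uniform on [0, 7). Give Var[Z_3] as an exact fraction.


96/7

Outcome values over d=0..6: [1, 0, 1, 2, 0, 3, 0]
Σy = 7, Σy² = 15, M = 7
μ = 7/7 = 1,  σ² = 15/7 − (1)² = 8/7
V_0 = 0, E_0 = 4
V_1 = 8/7·E_0 + (1)²·V_0 = 32/7;  E_1 = 4
V_2 = 8/7·E_1 + (1)²·V_1 = 64/7;  E_2 = 4
V_3 = 8/7·E_2 + (1)²·V_2 = 96/7;  E_3 = 4


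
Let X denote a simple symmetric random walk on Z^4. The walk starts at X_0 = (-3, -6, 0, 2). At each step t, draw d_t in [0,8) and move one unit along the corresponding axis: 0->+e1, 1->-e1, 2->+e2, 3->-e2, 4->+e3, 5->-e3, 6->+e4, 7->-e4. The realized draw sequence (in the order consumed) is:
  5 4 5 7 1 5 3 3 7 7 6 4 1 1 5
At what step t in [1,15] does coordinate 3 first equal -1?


t=0: X=(-3, -6, 0, 2), d=5 → -e3, X_1=(-3, -6, -1, 2)
t=1: X=(-3, -6, -1, 2), d=4 → +e3, X_2=(-3, -6, 0, 2)
t=2: X=(-3, -6, 0, 2), d=5 → -e3, X_3=(-3, -6, -1, 2)
t=3: X=(-3, -6, -1, 2), d=7 → -e4, X_4=(-3, -6, -1, 1)
t=4: X=(-3, -6, -1, 1), d=1 → -e1, X_5=(-4, -6, -1, 1)
t=5: X=(-4, -6, -1, 1), d=5 → -e3, X_6=(-4, -6, -2, 1)
t=6: X=(-4, -6, -2, 1), d=3 → -e2, X_7=(-4, -7, -2, 1)
t=7: X=(-4, -7, -2, 1), d=3 → -e2, X_8=(-4, -8, -2, 1)
t=8: X=(-4, -8, -2, 1), d=7 → -e4, X_9=(-4, -8, -2, 0)
t=9: X=(-4, -8, -2, 0), d=7 → -e4, X_10=(-4, -8, -2, -1)
t=10: X=(-4, -8, -2, -1), d=6 → +e4, X_11=(-4, -8, -2, 0)
t=11: X=(-4, -8, -2, 0), d=4 → +e3, X_12=(-4, -8, -1, 0)
t=12: X=(-4, -8, -1, 0), d=1 → -e1, X_13=(-5, -8, -1, 0)
t=13: X=(-5, -8, -1, 0), d=1 → -e1, X_14=(-6, -8, -1, 0)
t=14: X=(-6, -8, -1, 0), d=5 → -e3, X_15=(-6, -8, -2, 0)

1


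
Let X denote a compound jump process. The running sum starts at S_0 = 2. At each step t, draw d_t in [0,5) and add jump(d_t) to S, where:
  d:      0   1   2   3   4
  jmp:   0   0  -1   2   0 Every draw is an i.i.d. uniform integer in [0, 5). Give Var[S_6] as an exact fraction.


144/25

Outcome values over d=0..4: [0, 0, -1, 2, 0]
Σy = 1, Σy² = 5, M = 5
μ = 1/5 = 1/5,  σ² = 5/5 − (1/5)² = 24/25
Independent increments: Var[S_6] = 6·σ² = 6·(24/25) = 144/25


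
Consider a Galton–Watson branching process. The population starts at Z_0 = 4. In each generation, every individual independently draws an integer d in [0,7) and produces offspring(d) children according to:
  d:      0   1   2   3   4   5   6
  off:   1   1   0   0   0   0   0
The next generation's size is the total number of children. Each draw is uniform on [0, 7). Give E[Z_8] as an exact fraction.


Outcome values over d=0..6: [1, 1, 0, 0, 0, 0, 0]
Σy = 2, Σy² = 2, M = 7
μ = 2/7 = 2/7,  σ² = 2/7 − (2/7)² = 10/49
E[Z_0] = 4
E[Z_1] = 2/7·E[Z_0] = 8/7
E[Z_2] = 2/7·E[Z_1] = 16/49
E[Z_3] = 2/7·E[Z_2] = 32/343
E[Z_4] = 2/7·E[Z_3] = 64/2401
E[Z_5] = 2/7·E[Z_4] = 128/16807
E[Z_6] = 2/7·E[Z_5] = 256/117649
E[Z_7] = 2/7·E[Z_6] = 512/823543
E[Z_8] = 2/7·E[Z_7] = 1024/5764801

1024/5764801


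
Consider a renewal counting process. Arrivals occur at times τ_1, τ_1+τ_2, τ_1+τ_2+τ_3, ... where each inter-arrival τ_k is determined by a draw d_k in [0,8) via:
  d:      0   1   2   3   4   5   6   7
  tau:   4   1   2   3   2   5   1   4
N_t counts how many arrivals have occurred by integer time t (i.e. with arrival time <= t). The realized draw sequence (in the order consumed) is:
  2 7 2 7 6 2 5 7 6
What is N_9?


3

draw d_1=2: τ_1=2, arrival time A_1=2
draw d_2=7: τ_2=4, arrival time A_2=6
draw d_3=2: τ_3=2, arrival time A_3=8
draw d_4=7: τ_4=4, arrival time A_4=12
draw d_5=6: τ_5=1, arrival time A_5=13
draw d_6=2: τ_6=2, arrival time A_6=15
draw d_7=5: τ_7=5, arrival time A_7=20
draw d_8=7: τ_8=4, arrival time A_8=24
draw d_9=6: τ_9=1, arrival time A_9=25
N_t over t=0..9: 0:0 1:0 2:1 3:1 4:1 5:1 6:2 7:2 8:3 9:3


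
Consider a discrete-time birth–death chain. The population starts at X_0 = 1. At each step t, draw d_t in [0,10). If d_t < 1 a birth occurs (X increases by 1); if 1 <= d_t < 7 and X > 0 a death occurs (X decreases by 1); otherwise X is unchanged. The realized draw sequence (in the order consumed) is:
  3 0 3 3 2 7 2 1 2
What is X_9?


t=0: X=1, d=3 → death, X_1=0
t=1: X=0, d=0 → birth, X_2=1
t=2: X=1, d=3 → death, X_3=0
t=3: X=0, d=3 → hold, X_4=0
t=4: X=0, d=2 → hold, X_5=0
t=5: X=0, d=7 → hold, X_6=0
t=6: X=0, d=2 → hold, X_7=0
t=7: X=0, d=1 → hold, X_8=0
t=8: X=0, d=2 → hold, X_9=0

0


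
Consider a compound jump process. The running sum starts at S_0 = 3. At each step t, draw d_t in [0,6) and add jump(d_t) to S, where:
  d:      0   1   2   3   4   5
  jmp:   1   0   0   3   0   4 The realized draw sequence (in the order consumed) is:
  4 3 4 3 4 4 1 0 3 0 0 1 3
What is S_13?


t=0: S=3, d=4, jump=0, S_1=3
t=1: S=3, d=3, jump=3, S_2=6
t=2: S=6, d=4, jump=0, S_3=6
t=3: S=6, d=3, jump=3, S_4=9
t=4: S=9, d=4, jump=0, S_5=9
t=5: S=9, d=4, jump=0, S_6=9
t=6: S=9, d=1, jump=0, S_7=9
t=7: S=9, d=0, jump=1, S_8=10
t=8: S=10, d=3, jump=3, S_9=13
t=9: S=13, d=0, jump=1, S_10=14
t=10: S=14, d=0, jump=1, S_11=15
t=11: S=15, d=1, jump=0, S_12=15
t=12: S=15, d=3, jump=3, S_13=18

18


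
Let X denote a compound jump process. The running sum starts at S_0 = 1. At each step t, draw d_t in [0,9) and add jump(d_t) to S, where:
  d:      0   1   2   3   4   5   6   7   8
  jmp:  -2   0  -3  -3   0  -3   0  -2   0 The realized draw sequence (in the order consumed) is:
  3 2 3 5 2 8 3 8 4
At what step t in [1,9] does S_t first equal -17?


t=0: S=1, d=3, jump=-3, S_1=-2
t=1: S=-2, d=2, jump=-3, S_2=-5
t=2: S=-5, d=3, jump=-3, S_3=-8
t=3: S=-8, d=5, jump=-3, S_4=-11
t=4: S=-11, d=2, jump=-3, S_5=-14
t=5: S=-14, d=8, jump=0, S_6=-14
t=6: S=-14, d=3, jump=-3, S_7=-17
t=7: S=-17, d=8, jump=0, S_8=-17
t=8: S=-17, d=4, jump=0, S_9=-17

7


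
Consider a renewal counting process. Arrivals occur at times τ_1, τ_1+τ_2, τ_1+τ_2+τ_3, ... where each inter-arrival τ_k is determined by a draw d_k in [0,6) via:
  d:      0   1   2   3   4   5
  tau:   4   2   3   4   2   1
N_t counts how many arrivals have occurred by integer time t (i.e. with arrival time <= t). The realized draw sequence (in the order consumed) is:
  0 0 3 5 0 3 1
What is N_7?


1

draw d_1=0: τ_1=4, arrival time A_1=4
draw d_2=0: τ_2=4, arrival time A_2=8
draw d_3=3: τ_3=4, arrival time A_3=12
draw d_4=5: τ_4=1, arrival time A_4=13
draw d_5=0: τ_5=4, arrival time A_5=17
draw d_6=3: τ_6=4, arrival time A_6=21
draw d_7=1: τ_7=2, arrival time A_7=23
N_t over t=0..7: 0:0 1:0 2:0 3:0 4:1 5:1 6:1 7:1


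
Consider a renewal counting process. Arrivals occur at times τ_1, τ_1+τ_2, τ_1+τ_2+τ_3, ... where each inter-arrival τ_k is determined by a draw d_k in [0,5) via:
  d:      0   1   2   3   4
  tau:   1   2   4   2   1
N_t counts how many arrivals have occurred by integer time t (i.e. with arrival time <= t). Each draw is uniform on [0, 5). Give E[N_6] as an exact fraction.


Inter-arrival values over d=0..4: [1, 2, 4, 2, 1]
Each d has probability 1/5, so the pmf of τ is: f(1) = 2/5, f(2) = 2/5, f(4) = 1/5
Renewal equation for m(n) = E[N_n]: condition on τ_1 = k (if k <= n, one arrival plus a fresh copy on the remaining n−k steps): m(n) = F(n) + Σ_{k<=n} f(k)·m(n−k), where F(n) = P(τ <= n) and m(0) = 0
m(1) = F(1) = 2/5
m(2) = F(2) + f(1)·m(1) = 4/5 + 2/5·2/5 = 24/25
m(3) = F(3) + f(1)·m(2) + f(2)·m(1) = 4/5 + 2/5·24/25 + 2/5·2/5 = 168/125
m(4) = F(4) + f(1)·m(3) + f(2)·m(2) = 1 + 2/5·168/125 + 2/5·24/25 = 1201/625
m(5) = F(5) + f(1)·m(4) + f(2)·m(3) + f(4)·m(1) = 1 + 2/5·1201/625 + 2/5·168/125 + 1/5·2/5 = 7457/3125
m(6) = F(6) + f(1)·m(5) + f(2)·m(4) + f(4)·m(2) = 1 + 2/5·7457/3125 + 2/5·1201/625 + 1/5·24/25 = 45549/15625
E[N_6] = m(6) = 45549/15625

45549/15625


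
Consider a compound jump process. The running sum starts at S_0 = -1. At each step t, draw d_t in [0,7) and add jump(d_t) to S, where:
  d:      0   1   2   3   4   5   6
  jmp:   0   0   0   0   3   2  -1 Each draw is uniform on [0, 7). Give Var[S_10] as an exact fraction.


Outcome values over d=0..6: [0, 0, 0, 0, 3, 2, -1]
Σy = 4, Σy² = 14, M = 7
μ = 4/7 = 4/7,  σ² = 14/7 − (4/7)² = 82/49
Independent increments: Var[S_10] = 10·σ² = 10·(82/49) = 820/49

820/49


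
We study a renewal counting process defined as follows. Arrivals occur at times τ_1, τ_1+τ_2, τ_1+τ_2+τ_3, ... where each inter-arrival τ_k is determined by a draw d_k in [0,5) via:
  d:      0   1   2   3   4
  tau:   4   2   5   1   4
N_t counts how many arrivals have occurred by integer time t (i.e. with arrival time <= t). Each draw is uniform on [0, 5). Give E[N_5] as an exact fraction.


Inter-arrival values over d=0..4: [4, 2, 5, 1, 4]
Each d has probability 1/5, so the pmf of τ is: f(1) = 1/5, f(2) = 1/5, f(4) = 2/5, f(5) = 1/5
Renewal equation for m(n) = E[N_n]: condition on τ_1 = k (if k <= n, one arrival plus a fresh copy on the remaining n−k steps): m(n) = F(n) + Σ_{k<=n} f(k)·m(n−k), where F(n) = P(τ <= n) and m(0) = 0
m(1) = F(1) = 1/5
m(2) = F(2) + f(1)·m(1) = 2/5 + 1/5·1/5 = 11/25
m(3) = F(3) + f(1)·m(2) + f(2)·m(1) = 2/5 + 1/5·11/25 + 1/5·1/5 = 66/125
m(4) = F(4) + f(1)·m(3) + f(2)·m(2) = 4/5 + 1/5·66/125 + 1/5·11/25 = 621/625
m(5) = F(5) + f(1)·m(4) + f(2)·m(3) + f(4)·m(1) = 1 + 1/5·621/625 + 1/5·66/125 + 2/5·1/5 = 4326/3125
E[N_5] = m(5) = 4326/3125

4326/3125


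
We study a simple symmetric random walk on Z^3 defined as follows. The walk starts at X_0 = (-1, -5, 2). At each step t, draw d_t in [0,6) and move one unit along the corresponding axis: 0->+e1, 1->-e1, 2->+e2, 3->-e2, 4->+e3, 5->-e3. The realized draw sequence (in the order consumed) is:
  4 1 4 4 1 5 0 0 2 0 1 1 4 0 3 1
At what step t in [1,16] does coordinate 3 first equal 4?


t=0: X=(-1, -5, 2), d=4 → +e3, X_1=(-1, -5, 3)
t=1: X=(-1, -5, 3), d=1 → -e1, X_2=(-2, -5, 3)
t=2: X=(-2, -5, 3), d=4 → +e3, X_3=(-2, -5, 4)
t=3: X=(-2, -5, 4), d=4 → +e3, X_4=(-2, -5, 5)
t=4: X=(-2, -5, 5), d=1 → -e1, X_5=(-3, -5, 5)
t=5: X=(-3, -5, 5), d=5 → -e3, X_6=(-3, -5, 4)
t=6: X=(-3, -5, 4), d=0 → +e1, X_7=(-2, -5, 4)
t=7: X=(-2, -5, 4), d=0 → +e1, X_8=(-1, -5, 4)
t=8: X=(-1, -5, 4), d=2 → +e2, X_9=(-1, -4, 4)
t=9: X=(-1, -4, 4), d=0 → +e1, X_10=(0, -4, 4)
t=10: X=(0, -4, 4), d=1 → -e1, X_11=(-1, -4, 4)
t=11: X=(-1, -4, 4), d=1 → -e1, X_12=(-2, -4, 4)
t=12: X=(-2, -4, 4), d=4 → +e3, X_13=(-2, -4, 5)
t=13: X=(-2, -4, 5), d=0 → +e1, X_14=(-1, -4, 5)
t=14: X=(-1, -4, 5), d=3 → -e2, X_15=(-1, -5, 5)
t=15: X=(-1, -5, 5), d=1 → -e1, X_16=(-2, -5, 5)

3


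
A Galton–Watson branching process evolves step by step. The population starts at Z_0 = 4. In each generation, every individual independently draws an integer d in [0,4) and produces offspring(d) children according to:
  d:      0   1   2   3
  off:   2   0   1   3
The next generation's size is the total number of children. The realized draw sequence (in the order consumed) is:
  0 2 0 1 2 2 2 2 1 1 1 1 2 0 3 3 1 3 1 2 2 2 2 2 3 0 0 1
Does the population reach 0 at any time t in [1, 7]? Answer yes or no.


gen 0: Z_0=4, draws=[0, 2, 0, 1], offspring=[2, 1, 2, 0], Z_1=5
gen 1: Z_1=5, draws=[2, 2, 2, 2, 1], offspring=[1, 1, 1, 1, 0], Z_2=4
gen 2: Z_2=4, draws=[1, 1, 1, 2], offspring=[0, 0, 0, 1], Z_3=1
gen 3: Z_3=1, draws=[0], offspring=[2], Z_4=2
gen 4: Z_4=2, draws=[3, 3], offspring=[3, 3], Z_5=6
gen 5: Z_5=6, draws=[1, 3, 1, 2, 2, 2], offspring=[0, 3, 0, 1, 1, 1], Z_6=6
gen 6: Z_6=6, draws=[2, 2, 3, 0, 0, 1], offspring=[1, 1, 3, 2, 2, 0], Z_7=9

no


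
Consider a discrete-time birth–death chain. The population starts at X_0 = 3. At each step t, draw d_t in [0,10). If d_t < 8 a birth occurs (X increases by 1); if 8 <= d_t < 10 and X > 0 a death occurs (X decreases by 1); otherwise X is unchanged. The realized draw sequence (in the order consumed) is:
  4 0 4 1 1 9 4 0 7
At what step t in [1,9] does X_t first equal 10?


9

t=0: X=3, d=4 → birth, X_1=4
t=1: X=4, d=0 → birth, X_2=5
t=2: X=5, d=4 → birth, X_3=6
t=3: X=6, d=1 → birth, X_4=7
t=4: X=7, d=1 → birth, X_5=8
t=5: X=8, d=9 → death, X_6=7
t=6: X=7, d=4 → birth, X_7=8
t=7: X=8, d=0 → birth, X_8=9
t=8: X=9, d=7 → birth, X_9=10


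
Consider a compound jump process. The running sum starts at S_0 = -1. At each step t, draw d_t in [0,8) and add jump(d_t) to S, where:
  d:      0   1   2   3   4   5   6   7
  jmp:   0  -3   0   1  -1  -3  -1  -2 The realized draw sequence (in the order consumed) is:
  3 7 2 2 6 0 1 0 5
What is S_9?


-9

t=0: S=-1, d=3, jump=1, S_1=0
t=1: S=0, d=7, jump=-2, S_2=-2
t=2: S=-2, d=2, jump=0, S_3=-2
t=3: S=-2, d=2, jump=0, S_4=-2
t=4: S=-2, d=6, jump=-1, S_5=-3
t=5: S=-3, d=0, jump=0, S_6=-3
t=6: S=-3, d=1, jump=-3, S_7=-6
t=7: S=-6, d=0, jump=0, S_8=-6
t=8: S=-6, d=5, jump=-3, S_9=-9


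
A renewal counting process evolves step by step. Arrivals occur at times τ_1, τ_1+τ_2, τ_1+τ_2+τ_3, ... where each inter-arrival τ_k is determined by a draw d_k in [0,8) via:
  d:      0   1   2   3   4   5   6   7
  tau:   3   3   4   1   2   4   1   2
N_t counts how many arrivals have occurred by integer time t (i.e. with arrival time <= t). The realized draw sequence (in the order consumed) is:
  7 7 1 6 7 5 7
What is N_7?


draw d_1=7: τ_1=2, arrival time A_1=2
draw d_2=7: τ_2=2, arrival time A_2=4
draw d_3=1: τ_3=3, arrival time A_3=7
draw d_4=6: τ_4=1, arrival time A_4=8
draw d_5=7: τ_5=2, arrival time A_5=10
draw d_6=5: τ_6=4, arrival time A_6=14
draw d_7=7: τ_7=2, arrival time A_7=16
N_t over t=0..7: 0:0 1:0 2:1 3:1 4:2 5:2 6:2 7:3

3


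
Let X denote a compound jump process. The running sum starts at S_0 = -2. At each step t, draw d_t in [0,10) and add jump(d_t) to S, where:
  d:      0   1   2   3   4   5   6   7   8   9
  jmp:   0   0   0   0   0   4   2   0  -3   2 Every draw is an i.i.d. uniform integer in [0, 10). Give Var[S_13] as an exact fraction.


Outcome values over d=0..9: [0, 0, 0, 0, 0, 4, 2, 0, -3, 2]
Σy = 5, Σy² = 33, M = 10
μ = 5/10 = 1/2,  σ² = 33/10 − (1/2)² = 61/20
Independent increments: Var[S_13] = 13·σ² = 13·(61/20) = 793/20

793/20


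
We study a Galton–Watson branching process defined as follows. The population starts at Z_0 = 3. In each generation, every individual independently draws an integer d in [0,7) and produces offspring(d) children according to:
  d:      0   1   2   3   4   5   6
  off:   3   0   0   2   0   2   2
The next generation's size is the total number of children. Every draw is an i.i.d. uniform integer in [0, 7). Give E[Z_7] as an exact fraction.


14348907/823543

Outcome values over d=0..6: [3, 0, 0, 2, 0, 2, 2]
Σy = 9, Σy² = 21, M = 7
μ = 9/7 = 9/7,  σ² = 21/7 − (9/7)² = 66/49
E[Z_0] = 3
E[Z_1] = 9/7·E[Z_0] = 27/7
E[Z_2] = 9/7·E[Z_1] = 243/49
E[Z_3] = 9/7·E[Z_2] = 2187/343
E[Z_4] = 9/7·E[Z_3] = 19683/2401
E[Z_5] = 9/7·E[Z_4] = 177147/16807
E[Z_6] = 9/7·E[Z_5] = 1594323/117649
E[Z_7] = 9/7·E[Z_6] = 14348907/823543


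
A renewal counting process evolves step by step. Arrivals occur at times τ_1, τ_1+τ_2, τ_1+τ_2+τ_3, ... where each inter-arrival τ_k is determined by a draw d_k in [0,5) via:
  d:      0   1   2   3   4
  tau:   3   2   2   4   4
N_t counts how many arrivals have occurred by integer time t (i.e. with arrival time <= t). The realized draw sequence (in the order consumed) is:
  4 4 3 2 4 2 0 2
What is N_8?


draw d_1=4: τ_1=4, arrival time A_1=4
draw d_2=4: τ_2=4, arrival time A_2=8
draw d_3=3: τ_3=4, arrival time A_3=12
draw d_4=2: τ_4=2, arrival time A_4=14
draw d_5=4: τ_5=4, arrival time A_5=18
draw d_6=2: τ_6=2, arrival time A_6=20
draw d_7=0: τ_7=3, arrival time A_7=23
draw d_8=2: τ_8=2, arrival time A_8=25
N_t over t=0..8: 0:0 1:0 2:0 3:0 4:1 5:1 6:1 7:1 8:2

2
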